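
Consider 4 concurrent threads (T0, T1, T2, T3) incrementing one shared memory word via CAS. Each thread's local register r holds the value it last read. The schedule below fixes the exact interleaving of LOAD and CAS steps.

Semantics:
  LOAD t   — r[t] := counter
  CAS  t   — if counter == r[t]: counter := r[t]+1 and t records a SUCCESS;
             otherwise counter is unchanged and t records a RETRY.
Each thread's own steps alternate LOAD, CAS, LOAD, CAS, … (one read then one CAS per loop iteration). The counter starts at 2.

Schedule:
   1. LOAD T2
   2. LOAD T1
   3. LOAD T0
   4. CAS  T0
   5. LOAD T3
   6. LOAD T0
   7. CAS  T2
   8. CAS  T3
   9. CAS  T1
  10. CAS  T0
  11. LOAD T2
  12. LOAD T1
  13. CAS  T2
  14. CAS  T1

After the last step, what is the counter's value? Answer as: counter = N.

[1] T2.load  rd  (counter 2, T2.r 2)
[2] T1.load  rd  (counter 2, T1.r 2)
[3] T0.load  rd  (counter 2, T0.r 2)
[4] T0.cas  hit  (counter 3, T0.r 2)
[5] T3.load  rd  (counter 3, T3.r 3)
[6] T0.load  rd  (counter 3, T0.r 3)
[7] T2.cas  miss  (counter 3, T2.r 2)
[8] T3.cas  hit  (counter 4, T3.r 3)
[9] T1.cas  miss  (counter 4, T1.r 2)
[10] T0.cas  miss  (counter 4, T0.r 3)
[11] T2.load  rd  (counter 4, T2.r 4)
[12] T1.load  rd  (counter 4, T1.r 4)
[13] T2.cas  hit  (counter 5, T2.r 4)
[14] T1.cas  miss  (counter 5, T1.r 4)

counter = 5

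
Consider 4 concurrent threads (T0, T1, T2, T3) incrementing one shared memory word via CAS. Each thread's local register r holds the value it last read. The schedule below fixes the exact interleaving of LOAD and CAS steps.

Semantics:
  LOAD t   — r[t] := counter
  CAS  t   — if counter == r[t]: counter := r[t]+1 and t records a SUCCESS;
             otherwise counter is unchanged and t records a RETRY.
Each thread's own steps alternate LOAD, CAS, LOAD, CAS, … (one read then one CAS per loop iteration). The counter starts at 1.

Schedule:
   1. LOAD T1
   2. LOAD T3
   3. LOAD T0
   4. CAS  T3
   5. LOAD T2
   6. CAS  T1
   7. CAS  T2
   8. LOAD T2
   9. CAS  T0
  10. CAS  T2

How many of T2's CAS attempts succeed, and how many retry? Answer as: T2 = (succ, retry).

T2 = (2, 0)

T1 LOAD — after: cnt=1, r=1 — load
T3 LOAD — after: cnt=1, r=1 — load
T0 LOAD — after: cnt=1, r=1 — load
T3 CAS — after: cnt=2, r=1 — ok
T2 LOAD — after: cnt=2, r=2 — load
T1 CAS — after: cnt=2, r=1 — retry
T2 CAS — after: cnt=3, r=2 — ok
T2 LOAD — after: cnt=3, r=3 — load
T0 CAS — after: cnt=3, r=1 — retry
T2 CAS — after: cnt=4, r=3 — ok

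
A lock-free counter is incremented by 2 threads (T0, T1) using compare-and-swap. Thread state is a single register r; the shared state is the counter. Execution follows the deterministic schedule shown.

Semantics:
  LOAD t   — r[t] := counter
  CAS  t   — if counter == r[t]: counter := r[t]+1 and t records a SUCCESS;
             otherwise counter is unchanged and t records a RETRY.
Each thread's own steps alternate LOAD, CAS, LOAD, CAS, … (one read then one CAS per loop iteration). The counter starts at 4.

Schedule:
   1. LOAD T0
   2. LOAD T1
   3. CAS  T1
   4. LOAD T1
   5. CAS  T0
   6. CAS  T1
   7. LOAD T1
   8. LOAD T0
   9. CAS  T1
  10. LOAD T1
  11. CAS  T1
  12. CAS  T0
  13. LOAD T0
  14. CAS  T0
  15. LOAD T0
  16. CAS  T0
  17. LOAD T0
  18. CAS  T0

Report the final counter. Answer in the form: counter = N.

[1] T0.load  rd  (counter 4, T0.r 4)
[2] T1.load  rd  (counter 4, T1.r 4)
[3] T1.cas  hit  (counter 5, T1.r 4)
[4] T1.load  rd  (counter 5, T1.r 5)
[5] T0.cas  miss  (counter 5, T0.r 4)
[6] T1.cas  hit  (counter 6, T1.r 5)
[7] T1.load  rd  (counter 6, T1.r 6)
[8] T0.load  rd  (counter 6, T0.r 6)
[9] T1.cas  hit  (counter 7, T1.r 6)
[10] T1.load  rd  (counter 7, T1.r 7)
[11] T1.cas  hit  (counter 8, T1.r 7)
[12] T0.cas  miss  (counter 8, T0.r 6)
[13] T0.load  rd  (counter 8, T0.r 8)
[14] T0.cas  hit  (counter 9, T0.r 8)
[15] T0.load  rd  (counter 9, T0.r 9)
[16] T0.cas  hit  (counter 10, T0.r 9)
[17] T0.load  rd  (counter 10, T0.r 10)
[18] T0.cas  hit  (counter 11, T0.r 10)

counter = 11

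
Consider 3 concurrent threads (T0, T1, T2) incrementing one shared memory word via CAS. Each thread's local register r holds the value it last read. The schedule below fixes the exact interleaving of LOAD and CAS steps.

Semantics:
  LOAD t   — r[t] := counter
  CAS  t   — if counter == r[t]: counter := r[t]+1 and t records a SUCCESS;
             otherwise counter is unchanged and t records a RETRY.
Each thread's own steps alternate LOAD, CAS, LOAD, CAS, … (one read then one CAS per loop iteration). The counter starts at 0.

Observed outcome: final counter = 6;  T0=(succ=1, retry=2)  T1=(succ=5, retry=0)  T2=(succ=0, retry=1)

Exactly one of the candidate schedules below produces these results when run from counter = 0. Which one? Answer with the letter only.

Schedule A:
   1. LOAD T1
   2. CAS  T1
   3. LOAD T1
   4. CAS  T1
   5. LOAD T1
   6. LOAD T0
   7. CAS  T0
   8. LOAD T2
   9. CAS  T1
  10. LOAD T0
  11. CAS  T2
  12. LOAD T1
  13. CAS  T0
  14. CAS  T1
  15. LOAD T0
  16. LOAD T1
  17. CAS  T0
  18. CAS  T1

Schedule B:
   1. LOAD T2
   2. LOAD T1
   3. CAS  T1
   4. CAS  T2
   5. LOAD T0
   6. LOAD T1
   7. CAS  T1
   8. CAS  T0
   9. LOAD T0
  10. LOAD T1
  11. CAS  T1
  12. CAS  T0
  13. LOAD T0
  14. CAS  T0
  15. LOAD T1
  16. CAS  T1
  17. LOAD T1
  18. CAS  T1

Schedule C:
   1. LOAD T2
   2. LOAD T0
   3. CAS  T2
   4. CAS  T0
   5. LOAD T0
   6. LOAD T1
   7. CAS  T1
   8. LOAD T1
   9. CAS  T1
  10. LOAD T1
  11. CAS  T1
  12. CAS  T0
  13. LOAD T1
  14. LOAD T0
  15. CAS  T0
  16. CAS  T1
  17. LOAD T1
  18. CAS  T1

B

Tracing schedule B:
step 1: T2 LOAD ⇒ load; ctr=0 reg=0
step 2: T1 LOAD ⇒ load; ctr=0 reg=0
step 3: T1 CAS ⇒ ok; ctr=1 reg=0
step 4: T2 CAS ⇒ retry; ctr=1 reg=0
step 5: T0 LOAD ⇒ load; ctr=1 reg=1
step 6: T1 LOAD ⇒ load; ctr=1 reg=1
step 7: T1 CAS ⇒ ok; ctr=2 reg=1
step 8: T0 CAS ⇒ retry; ctr=2 reg=1
step 9: T0 LOAD ⇒ load; ctr=2 reg=2
step 10: T1 LOAD ⇒ load; ctr=2 reg=2
step 11: T1 CAS ⇒ ok; ctr=3 reg=2
step 12: T0 CAS ⇒ retry; ctr=3 reg=2
step 13: T0 LOAD ⇒ load; ctr=3 reg=3
step 14: T0 CAS ⇒ ok; ctr=4 reg=3
step 15: T1 LOAD ⇒ load; ctr=4 reg=4
step 16: T1 CAS ⇒ ok; ctr=5 reg=4
step 17: T1 LOAD ⇒ load; ctr=5 reg=5
step 18: T1 CAS ⇒ ok; ctr=6 reg=5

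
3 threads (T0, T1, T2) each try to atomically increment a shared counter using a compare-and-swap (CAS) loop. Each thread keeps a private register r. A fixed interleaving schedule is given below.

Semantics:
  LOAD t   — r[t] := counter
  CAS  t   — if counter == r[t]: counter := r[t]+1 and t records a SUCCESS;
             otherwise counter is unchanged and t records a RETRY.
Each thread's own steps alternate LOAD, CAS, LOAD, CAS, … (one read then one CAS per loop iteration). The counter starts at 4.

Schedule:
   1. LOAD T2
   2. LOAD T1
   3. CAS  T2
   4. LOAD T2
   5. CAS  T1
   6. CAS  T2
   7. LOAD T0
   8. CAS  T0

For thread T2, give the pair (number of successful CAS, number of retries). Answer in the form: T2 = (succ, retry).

T2 = (2, 0)

#1 T2 reads 4
#2 T1 reads 4
#3 T2 CAS(4→5) writes; counter now 5
#4 T2 reads 5
#5 T1 CAS(4→5) fails; counter now 5
#6 T2 CAS(5→6) writes; counter now 6
#7 T0 reads 6
#8 T0 CAS(6→7) writes; counter now 7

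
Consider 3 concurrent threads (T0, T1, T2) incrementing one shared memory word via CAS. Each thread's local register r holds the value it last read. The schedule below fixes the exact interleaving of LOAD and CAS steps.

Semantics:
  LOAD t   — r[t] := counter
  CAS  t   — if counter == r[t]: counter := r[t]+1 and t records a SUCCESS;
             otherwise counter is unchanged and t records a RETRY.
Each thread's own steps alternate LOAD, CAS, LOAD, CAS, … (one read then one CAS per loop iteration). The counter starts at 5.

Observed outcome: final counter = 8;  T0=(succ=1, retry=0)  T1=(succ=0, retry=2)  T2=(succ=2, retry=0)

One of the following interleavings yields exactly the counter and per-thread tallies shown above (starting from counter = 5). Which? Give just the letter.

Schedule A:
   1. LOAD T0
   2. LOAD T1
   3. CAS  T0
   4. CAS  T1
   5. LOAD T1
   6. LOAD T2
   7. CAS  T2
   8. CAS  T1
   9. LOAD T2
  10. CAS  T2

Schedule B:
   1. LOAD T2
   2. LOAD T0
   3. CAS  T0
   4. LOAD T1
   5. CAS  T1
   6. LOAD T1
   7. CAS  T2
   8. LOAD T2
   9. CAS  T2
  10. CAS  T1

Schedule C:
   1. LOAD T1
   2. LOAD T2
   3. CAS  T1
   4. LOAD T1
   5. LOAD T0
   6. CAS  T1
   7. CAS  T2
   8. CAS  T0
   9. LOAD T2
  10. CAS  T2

A

Run A:
#1 T0 reads 5
#2 T1 reads 5
#3 T0 CAS(5→6) writes; counter now 6
#4 T1 CAS(5→6) fails; counter now 6
#5 T1 reads 6
#6 T2 reads 6
#7 T2 CAS(6→7) writes; counter now 7
#8 T1 CAS(6→7) fails; counter now 7
#9 T2 reads 7
#10 T2 CAS(7→8) writes; counter now 8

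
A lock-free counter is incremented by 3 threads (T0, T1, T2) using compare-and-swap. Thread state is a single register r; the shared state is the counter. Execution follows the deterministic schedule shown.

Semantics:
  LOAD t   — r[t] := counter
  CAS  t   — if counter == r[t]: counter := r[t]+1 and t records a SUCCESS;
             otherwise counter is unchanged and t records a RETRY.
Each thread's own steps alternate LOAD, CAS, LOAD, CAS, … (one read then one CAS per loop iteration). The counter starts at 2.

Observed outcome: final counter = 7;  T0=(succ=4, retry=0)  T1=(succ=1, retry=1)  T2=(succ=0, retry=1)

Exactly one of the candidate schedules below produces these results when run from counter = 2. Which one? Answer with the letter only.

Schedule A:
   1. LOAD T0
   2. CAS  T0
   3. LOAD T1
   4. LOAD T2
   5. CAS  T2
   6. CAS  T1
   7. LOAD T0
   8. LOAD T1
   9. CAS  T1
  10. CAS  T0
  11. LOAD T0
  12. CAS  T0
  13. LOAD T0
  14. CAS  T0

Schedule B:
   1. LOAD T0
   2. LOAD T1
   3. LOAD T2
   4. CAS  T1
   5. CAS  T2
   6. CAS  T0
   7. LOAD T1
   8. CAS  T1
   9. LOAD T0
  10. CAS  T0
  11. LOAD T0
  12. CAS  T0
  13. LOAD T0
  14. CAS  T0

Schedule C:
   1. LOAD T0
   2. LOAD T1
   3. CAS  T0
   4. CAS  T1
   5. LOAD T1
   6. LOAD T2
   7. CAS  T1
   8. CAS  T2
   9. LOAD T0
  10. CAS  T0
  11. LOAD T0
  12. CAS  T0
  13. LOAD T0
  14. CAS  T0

Tracing schedule C:
step 1: T0 LOAD ⇒ load; ctr=2 reg=2
step 2: T1 LOAD ⇒ load; ctr=2 reg=2
step 3: T0 CAS ⇒ ok; ctr=3 reg=2
step 4: T1 CAS ⇒ retry; ctr=3 reg=2
step 5: T1 LOAD ⇒ load; ctr=3 reg=3
step 6: T2 LOAD ⇒ load; ctr=3 reg=3
step 7: T1 CAS ⇒ ok; ctr=4 reg=3
step 8: T2 CAS ⇒ retry; ctr=4 reg=3
step 9: T0 LOAD ⇒ load; ctr=4 reg=4
step 10: T0 CAS ⇒ ok; ctr=5 reg=4
step 11: T0 LOAD ⇒ load; ctr=5 reg=5
step 12: T0 CAS ⇒ ok; ctr=6 reg=5
step 13: T0 LOAD ⇒ load; ctr=6 reg=6
step 14: T0 CAS ⇒ ok; ctr=7 reg=6

C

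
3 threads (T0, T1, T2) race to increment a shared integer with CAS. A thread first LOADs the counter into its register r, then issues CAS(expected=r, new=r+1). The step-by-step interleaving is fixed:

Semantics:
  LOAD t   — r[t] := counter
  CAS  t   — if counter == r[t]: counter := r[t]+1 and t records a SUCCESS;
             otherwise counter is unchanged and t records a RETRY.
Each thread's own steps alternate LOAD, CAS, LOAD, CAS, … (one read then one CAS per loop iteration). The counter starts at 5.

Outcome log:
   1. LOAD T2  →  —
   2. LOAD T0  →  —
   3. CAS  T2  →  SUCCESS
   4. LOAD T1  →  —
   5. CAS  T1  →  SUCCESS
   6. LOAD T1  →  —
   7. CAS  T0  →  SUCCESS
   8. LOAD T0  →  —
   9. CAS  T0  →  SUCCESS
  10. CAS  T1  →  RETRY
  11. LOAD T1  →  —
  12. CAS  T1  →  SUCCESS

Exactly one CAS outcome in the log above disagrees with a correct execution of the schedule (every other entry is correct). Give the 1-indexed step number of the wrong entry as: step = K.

step = 7

Reference trace:
   1) LOAD T2:  M=5  r_T2=5
   2) LOAD T0:  M=5  r_T0=5
   3) CAS  T2:  M=6  r_T2=5 ✓
   4) LOAD T1:  M=6  r_T1=6
   5) CAS  T1:  M=7  r_T1=6 ✓
   6) LOAD T1:  M=7  r_T1=7
   7) CAS  T0:  M=7  r_T0=5 ✗
   8) LOAD T0:  M=7  r_T0=7
   9) CAS  T0:  M=8  r_T0=7 ✓
  10) CAS  T1:  M=8  r_T1=7 ✗
  11) LOAD T1:  M=8  r_T1=8
  12) CAS  T1:  M=9  r_T1=8 ✓
Mismatch at 7.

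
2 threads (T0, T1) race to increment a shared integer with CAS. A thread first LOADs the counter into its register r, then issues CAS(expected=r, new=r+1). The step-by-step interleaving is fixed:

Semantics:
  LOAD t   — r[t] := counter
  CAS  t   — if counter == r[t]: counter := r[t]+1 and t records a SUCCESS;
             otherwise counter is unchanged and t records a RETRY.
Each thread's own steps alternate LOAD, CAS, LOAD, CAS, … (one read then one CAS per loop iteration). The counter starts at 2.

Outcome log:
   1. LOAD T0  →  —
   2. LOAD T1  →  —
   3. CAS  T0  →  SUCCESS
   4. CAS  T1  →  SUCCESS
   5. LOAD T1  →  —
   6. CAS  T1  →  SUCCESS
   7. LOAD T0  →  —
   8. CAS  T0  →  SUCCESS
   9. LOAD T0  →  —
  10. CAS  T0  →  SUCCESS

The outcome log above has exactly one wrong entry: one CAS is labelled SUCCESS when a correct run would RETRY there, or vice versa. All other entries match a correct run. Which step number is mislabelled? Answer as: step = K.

step = 4

Re-executing:
1. LOAD T0 → mem=2 r[T0]=2 [LOAD]
2. LOAD T1 → mem=2 r[T1]=2 [LOAD]
3. CAS T0 → mem=3 r[T0]=2 [OK]
4. CAS T1 → mem=3 r[T1]=2 [RETRY]
5. LOAD T1 → mem=3 r[T1]=3 [LOAD]
6. CAS T1 → mem=4 r[T1]=3 [OK]
7. LOAD T0 → mem=4 r[T0]=4 [LOAD]
8. CAS T0 → mem=5 r[T0]=4 [OK]
9. LOAD T0 → mem=5 r[T0]=5 [LOAD]
10. CAS T0 → mem=6 r[T0]=5 [OK]
Flip is step 4.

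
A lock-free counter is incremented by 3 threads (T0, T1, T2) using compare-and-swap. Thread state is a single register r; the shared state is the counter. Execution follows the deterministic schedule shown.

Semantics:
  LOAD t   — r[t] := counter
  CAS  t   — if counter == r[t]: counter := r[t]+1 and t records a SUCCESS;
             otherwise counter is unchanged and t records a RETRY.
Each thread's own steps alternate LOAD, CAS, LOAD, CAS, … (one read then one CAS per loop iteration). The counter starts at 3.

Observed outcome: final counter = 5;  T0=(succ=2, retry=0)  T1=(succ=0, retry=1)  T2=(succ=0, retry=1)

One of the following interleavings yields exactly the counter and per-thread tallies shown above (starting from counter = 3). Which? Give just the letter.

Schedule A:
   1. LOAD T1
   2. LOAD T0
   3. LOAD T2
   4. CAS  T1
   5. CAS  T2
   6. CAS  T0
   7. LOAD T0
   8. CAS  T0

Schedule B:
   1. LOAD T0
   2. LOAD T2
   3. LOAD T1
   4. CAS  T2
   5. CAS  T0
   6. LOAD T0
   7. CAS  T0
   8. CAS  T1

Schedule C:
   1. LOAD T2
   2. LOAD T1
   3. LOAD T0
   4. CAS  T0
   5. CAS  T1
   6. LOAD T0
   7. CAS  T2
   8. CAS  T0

C

Run C:
1. LOAD T2 → mem=3 r[T2]=3 [LOAD]
2. LOAD T1 → mem=3 r[T1]=3 [LOAD]
3. LOAD T0 → mem=3 r[T0]=3 [LOAD]
4. CAS T0 → mem=4 r[T0]=3 [OK]
5. CAS T1 → mem=4 r[T1]=3 [RETRY]
6. LOAD T0 → mem=4 r[T0]=4 [LOAD]
7. CAS T2 → mem=4 r[T2]=3 [RETRY]
8. CAS T0 → mem=5 r[T0]=4 [OK]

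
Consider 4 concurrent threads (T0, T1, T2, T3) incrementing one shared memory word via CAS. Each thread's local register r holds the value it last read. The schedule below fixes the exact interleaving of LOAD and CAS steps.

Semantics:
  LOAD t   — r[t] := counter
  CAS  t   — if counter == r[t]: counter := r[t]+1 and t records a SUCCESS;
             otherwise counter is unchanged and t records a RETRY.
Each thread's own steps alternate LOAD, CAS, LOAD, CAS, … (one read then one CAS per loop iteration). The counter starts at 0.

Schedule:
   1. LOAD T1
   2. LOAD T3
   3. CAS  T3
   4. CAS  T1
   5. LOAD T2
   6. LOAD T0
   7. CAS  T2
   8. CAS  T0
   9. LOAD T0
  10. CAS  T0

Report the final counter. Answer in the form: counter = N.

counter = 3

[1] T1.load  rd  (counter 0, T1.r 0)
[2] T3.load  rd  (counter 0, T3.r 0)
[3] T3.cas  hit  (counter 1, T3.r 0)
[4] T1.cas  miss  (counter 1, T1.r 0)
[5] T2.load  rd  (counter 1, T2.r 1)
[6] T0.load  rd  (counter 1, T0.r 1)
[7] T2.cas  hit  (counter 2, T2.r 1)
[8] T0.cas  miss  (counter 2, T0.r 1)
[9] T0.load  rd  (counter 2, T0.r 2)
[10] T0.cas  hit  (counter 3, T0.r 2)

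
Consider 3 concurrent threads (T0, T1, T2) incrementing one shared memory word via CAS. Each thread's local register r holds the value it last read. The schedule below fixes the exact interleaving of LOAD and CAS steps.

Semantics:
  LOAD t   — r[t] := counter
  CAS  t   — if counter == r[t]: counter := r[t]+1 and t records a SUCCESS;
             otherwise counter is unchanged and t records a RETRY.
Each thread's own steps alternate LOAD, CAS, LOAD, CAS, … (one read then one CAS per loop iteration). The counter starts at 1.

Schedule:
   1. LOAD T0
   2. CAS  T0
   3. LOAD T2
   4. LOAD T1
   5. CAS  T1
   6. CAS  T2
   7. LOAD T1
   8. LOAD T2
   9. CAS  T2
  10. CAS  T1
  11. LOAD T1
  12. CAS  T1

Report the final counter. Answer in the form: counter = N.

counter = 5

T0 LOAD — after: cnt=1, r=1 — load
T0 CAS — after: cnt=2, r=1 — ok
T2 LOAD — after: cnt=2, r=2 — load
T1 LOAD — after: cnt=2, r=2 — load
T1 CAS — after: cnt=3, r=2 — ok
T2 CAS — after: cnt=3, r=2 — retry
T1 LOAD — after: cnt=3, r=3 — load
T2 LOAD — after: cnt=3, r=3 — load
T2 CAS — after: cnt=4, r=3 — ok
T1 CAS — after: cnt=4, r=3 — retry
T1 LOAD — after: cnt=4, r=4 — load
T1 CAS — after: cnt=5, r=4 — ok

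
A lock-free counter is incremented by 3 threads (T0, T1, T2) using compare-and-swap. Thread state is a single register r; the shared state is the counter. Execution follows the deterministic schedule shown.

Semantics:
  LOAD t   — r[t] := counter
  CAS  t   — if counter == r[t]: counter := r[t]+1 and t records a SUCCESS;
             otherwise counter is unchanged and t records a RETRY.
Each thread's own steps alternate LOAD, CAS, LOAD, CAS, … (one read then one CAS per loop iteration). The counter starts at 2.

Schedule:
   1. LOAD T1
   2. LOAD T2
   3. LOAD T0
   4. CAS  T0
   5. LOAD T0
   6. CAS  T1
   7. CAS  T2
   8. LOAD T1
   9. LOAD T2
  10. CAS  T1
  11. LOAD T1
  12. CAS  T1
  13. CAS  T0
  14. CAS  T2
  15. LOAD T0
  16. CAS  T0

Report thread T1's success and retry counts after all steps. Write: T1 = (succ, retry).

#1 T1 reads 2
#2 T2 reads 2
#3 T0 reads 2
#4 T0 CAS(2→3) writes; counter now 3
#5 T0 reads 3
#6 T1 CAS(2→3) fails; counter now 3
#7 T2 CAS(2→3) fails; counter now 3
#8 T1 reads 3
#9 T2 reads 3
#10 T1 CAS(3→4) writes; counter now 4
#11 T1 reads 4
#12 T1 CAS(4→5) writes; counter now 5
#13 T0 CAS(3→4) fails; counter now 5
#14 T2 CAS(3→4) fails; counter now 5
#15 T0 reads 5
#16 T0 CAS(5→6) writes; counter now 6

T1 = (2, 1)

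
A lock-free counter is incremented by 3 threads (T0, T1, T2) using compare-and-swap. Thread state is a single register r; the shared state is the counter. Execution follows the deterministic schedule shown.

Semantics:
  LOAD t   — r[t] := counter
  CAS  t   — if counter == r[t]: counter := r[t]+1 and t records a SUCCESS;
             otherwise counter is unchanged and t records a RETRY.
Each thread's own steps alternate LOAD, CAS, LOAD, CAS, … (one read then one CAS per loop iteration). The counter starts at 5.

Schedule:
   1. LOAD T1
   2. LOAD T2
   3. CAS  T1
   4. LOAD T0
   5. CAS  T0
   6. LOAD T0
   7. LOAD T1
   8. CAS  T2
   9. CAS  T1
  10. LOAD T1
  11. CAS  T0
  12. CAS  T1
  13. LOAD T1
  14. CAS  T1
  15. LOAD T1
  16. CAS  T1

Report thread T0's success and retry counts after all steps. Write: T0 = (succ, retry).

T0 = (1, 1)

1. LOAD T1 → mem=5 r[T1]=5 [LOAD]
2. LOAD T2 → mem=5 r[T2]=5 [LOAD]
3. CAS T1 → mem=6 r[T1]=5 [OK]
4. LOAD T0 → mem=6 r[T0]=6 [LOAD]
5. CAS T0 → mem=7 r[T0]=6 [OK]
6. LOAD T0 → mem=7 r[T0]=7 [LOAD]
7. LOAD T1 → mem=7 r[T1]=7 [LOAD]
8. CAS T2 → mem=7 r[T2]=5 [RETRY]
9. CAS T1 → mem=8 r[T1]=7 [OK]
10. LOAD T1 → mem=8 r[T1]=8 [LOAD]
11. CAS T0 → mem=8 r[T0]=7 [RETRY]
12. CAS T1 → mem=9 r[T1]=8 [OK]
13. LOAD T1 → mem=9 r[T1]=9 [LOAD]
14. CAS T1 → mem=10 r[T1]=9 [OK]
15. LOAD T1 → mem=10 r[T1]=10 [LOAD]
16. CAS T1 → mem=11 r[T1]=10 [OK]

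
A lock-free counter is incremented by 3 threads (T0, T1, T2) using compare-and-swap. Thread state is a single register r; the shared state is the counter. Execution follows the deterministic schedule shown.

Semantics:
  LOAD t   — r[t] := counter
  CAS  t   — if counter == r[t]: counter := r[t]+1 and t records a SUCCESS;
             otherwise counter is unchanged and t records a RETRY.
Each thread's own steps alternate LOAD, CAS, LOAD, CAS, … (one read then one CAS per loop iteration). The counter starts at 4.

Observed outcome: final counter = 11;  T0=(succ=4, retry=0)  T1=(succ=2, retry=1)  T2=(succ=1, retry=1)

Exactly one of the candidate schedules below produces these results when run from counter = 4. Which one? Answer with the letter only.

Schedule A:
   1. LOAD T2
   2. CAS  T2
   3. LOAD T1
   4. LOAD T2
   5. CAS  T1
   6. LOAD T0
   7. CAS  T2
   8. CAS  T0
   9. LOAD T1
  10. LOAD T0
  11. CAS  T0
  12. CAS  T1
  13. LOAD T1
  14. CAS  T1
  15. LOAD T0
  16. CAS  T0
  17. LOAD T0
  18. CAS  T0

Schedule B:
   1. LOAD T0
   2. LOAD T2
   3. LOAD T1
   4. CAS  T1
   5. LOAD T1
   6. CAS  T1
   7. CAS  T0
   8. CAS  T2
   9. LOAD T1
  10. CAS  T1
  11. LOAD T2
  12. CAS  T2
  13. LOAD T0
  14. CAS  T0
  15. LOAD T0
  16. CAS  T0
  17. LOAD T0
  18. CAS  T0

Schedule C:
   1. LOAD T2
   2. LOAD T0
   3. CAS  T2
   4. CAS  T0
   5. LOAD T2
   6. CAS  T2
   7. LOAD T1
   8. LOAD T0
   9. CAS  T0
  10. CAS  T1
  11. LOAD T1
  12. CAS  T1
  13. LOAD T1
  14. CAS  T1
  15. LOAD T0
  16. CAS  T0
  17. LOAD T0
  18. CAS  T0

A

Tracing schedule A:
   1) LOAD T2:  M=4  r_T2=4
   2) CAS  T2:  M=5  r_T2=4 ✓
   3) LOAD T1:  M=5  r_T1=5
   4) LOAD T2:  M=5  r_T2=5
   5) CAS  T1:  M=6  r_T1=5 ✓
   6) LOAD T0:  M=6  r_T0=6
   7) CAS  T2:  M=6  r_T2=5 ✗
   8) CAS  T0:  M=7  r_T0=6 ✓
   9) LOAD T1:  M=7  r_T1=7
  10) LOAD T0:  M=7  r_T0=7
  11) CAS  T0:  M=8  r_T0=7 ✓
  12) CAS  T1:  M=8  r_T1=7 ✗
  13) LOAD T1:  M=8  r_T1=8
  14) CAS  T1:  M=9  r_T1=8 ✓
  15) LOAD T0:  M=9  r_T0=9
  16) CAS  T0:  M=10  r_T0=9 ✓
  17) LOAD T0:  M=10  r_T0=10
  18) CAS  T0:  M=11  r_T0=10 ✓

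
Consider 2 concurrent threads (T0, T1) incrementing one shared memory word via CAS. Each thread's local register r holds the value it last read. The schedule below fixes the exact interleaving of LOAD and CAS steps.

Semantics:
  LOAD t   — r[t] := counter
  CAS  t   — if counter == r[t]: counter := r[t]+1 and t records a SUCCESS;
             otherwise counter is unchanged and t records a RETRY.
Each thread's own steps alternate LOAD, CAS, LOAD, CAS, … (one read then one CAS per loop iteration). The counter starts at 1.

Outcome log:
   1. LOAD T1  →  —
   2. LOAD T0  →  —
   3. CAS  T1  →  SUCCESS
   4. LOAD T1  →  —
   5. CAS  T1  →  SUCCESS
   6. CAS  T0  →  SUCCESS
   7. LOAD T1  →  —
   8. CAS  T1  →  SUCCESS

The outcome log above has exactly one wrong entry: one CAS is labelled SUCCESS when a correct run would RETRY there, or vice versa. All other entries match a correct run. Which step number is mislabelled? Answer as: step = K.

Reference trace:
T1 LOAD — after: cnt=1, r=1 — load
T0 LOAD — after: cnt=1, r=1 — load
T1 CAS — after: cnt=2, r=1 — ok
T1 LOAD — after: cnt=2, r=2 — load
T1 CAS — after: cnt=3, r=2 — ok
T0 CAS — after: cnt=3, r=1 — retry
T1 LOAD — after: cnt=3, r=3 — load
T1 CAS — after: cnt=4, r=3 — ok
Flip is step 6.

step = 6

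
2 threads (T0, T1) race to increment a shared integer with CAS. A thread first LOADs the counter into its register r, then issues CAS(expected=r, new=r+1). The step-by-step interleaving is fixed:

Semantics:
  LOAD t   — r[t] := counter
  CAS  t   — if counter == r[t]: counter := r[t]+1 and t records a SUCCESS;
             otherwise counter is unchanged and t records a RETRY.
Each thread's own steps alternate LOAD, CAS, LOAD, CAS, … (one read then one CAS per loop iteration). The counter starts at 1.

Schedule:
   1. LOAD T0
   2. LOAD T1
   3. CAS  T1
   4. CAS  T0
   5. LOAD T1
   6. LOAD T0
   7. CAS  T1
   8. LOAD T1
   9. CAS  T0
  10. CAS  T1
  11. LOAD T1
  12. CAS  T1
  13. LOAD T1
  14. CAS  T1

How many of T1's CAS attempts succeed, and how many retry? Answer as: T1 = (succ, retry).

T1 = (5, 0)

#1 T0 reads 1
#2 T1 reads 1
#3 T1 CAS(1→2) writes; counter now 2
#4 T0 CAS(1→2) fails; counter now 2
#5 T1 reads 2
#6 T0 reads 2
#7 T1 CAS(2→3) writes; counter now 3
#8 T1 reads 3
#9 T0 CAS(2→3) fails; counter now 3
#10 T1 CAS(3→4) writes; counter now 4
#11 T1 reads 4
#12 T1 CAS(4→5) writes; counter now 5
#13 T1 reads 5
#14 T1 CAS(5→6) writes; counter now 6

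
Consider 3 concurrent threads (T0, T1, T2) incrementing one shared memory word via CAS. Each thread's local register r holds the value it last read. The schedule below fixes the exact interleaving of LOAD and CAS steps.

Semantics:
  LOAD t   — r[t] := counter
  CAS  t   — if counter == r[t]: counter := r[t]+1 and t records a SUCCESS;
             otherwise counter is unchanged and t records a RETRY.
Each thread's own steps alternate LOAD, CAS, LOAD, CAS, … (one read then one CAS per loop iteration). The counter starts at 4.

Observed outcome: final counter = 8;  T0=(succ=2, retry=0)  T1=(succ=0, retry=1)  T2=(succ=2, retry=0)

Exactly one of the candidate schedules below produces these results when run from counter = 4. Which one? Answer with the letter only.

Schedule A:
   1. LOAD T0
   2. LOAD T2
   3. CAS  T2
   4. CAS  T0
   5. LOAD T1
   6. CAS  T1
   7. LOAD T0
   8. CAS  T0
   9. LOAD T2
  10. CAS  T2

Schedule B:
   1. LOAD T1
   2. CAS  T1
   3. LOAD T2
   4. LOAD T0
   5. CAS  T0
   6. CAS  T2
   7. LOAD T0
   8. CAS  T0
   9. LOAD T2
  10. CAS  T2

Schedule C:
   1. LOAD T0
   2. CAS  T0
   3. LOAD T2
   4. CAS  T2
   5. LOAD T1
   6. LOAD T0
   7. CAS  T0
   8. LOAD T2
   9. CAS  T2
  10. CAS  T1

Run C:
[1] T0.load  rd  (counter 4, T0.r 4)
[2] T0.cas  hit  (counter 5, T0.r 4)
[3] T2.load  rd  (counter 5, T2.r 5)
[4] T2.cas  hit  (counter 6, T2.r 5)
[5] T1.load  rd  (counter 6, T1.r 6)
[6] T0.load  rd  (counter 6, T0.r 6)
[7] T0.cas  hit  (counter 7, T0.r 6)
[8] T2.load  rd  (counter 7, T2.r 7)
[9] T2.cas  hit  (counter 8, T2.r 7)
[10] T1.cas  miss  (counter 8, T1.r 6)

C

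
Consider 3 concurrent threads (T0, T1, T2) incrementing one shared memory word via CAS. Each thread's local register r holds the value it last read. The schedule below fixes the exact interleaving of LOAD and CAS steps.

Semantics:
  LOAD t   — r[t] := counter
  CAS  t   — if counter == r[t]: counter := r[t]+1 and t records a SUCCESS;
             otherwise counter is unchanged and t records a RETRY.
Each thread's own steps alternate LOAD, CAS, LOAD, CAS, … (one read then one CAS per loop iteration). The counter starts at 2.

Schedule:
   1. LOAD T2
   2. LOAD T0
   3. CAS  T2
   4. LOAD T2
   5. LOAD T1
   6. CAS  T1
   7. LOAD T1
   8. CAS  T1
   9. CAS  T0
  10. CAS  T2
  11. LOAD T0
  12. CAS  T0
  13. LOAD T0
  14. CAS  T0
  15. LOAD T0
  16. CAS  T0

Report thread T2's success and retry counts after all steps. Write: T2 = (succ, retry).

T2 = (1, 1)

[1] T2.load  rd  (counter 2, T2.r 2)
[2] T0.load  rd  (counter 2, T0.r 2)
[3] T2.cas  hit  (counter 3, T2.r 2)
[4] T2.load  rd  (counter 3, T2.r 3)
[5] T1.load  rd  (counter 3, T1.r 3)
[6] T1.cas  hit  (counter 4, T1.r 3)
[7] T1.load  rd  (counter 4, T1.r 4)
[8] T1.cas  hit  (counter 5, T1.r 4)
[9] T0.cas  miss  (counter 5, T0.r 2)
[10] T2.cas  miss  (counter 5, T2.r 3)
[11] T0.load  rd  (counter 5, T0.r 5)
[12] T0.cas  hit  (counter 6, T0.r 5)
[13] T0.load  rd  (counter 6, T0.r 6)
[14] T0.cas  hit  (counter 7, T0.r 6)
[15] T0.load  rd  (counter 7, T0.r 7)
[16] T0.cas  hit  (counter 8, T0.r 7)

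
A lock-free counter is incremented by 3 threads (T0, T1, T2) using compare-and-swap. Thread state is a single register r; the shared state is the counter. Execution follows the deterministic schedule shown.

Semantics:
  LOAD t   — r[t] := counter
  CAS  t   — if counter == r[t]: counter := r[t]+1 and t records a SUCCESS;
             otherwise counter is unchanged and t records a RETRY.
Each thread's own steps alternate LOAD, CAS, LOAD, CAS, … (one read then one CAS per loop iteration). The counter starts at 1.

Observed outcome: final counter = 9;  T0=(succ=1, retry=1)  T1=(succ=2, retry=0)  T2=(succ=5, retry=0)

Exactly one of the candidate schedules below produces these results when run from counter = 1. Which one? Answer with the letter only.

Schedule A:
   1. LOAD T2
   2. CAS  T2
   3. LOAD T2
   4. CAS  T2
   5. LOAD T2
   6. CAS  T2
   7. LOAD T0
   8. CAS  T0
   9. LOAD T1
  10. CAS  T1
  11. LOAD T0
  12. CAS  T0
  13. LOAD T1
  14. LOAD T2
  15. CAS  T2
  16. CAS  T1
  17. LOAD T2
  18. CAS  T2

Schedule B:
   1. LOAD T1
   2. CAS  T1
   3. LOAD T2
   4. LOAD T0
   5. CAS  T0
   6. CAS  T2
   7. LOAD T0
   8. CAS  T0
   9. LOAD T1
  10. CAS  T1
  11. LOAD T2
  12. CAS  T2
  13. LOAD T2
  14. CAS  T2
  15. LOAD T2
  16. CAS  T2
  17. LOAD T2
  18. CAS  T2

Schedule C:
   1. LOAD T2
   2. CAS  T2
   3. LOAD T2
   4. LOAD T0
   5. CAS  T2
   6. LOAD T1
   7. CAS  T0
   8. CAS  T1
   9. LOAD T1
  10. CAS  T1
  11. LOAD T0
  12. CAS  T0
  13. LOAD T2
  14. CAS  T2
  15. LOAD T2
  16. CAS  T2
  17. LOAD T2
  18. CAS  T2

C

Run C:
1. LOAD T2 → mem=1 r[T2]=1 [LOAD]
2. CAS T2 → mem=2 r[T2]=1 [OK]
3. LOAD T2 → mem=2 r[T2]=2 [LOAD]
4. LOAD T0 → mem=2 r[T0]=2 [LOAD]
5. CAS T2 → mem=3 r[T2]=2 [OK]
6. LOAD T1 → mem=3 r[T1]=3 [LOAD]
7. CAS T0 → mem=3 r[T0]=2 [RETRY]
8. CAS T1 → mem=4 r[T1]=3 [OK]
9. LOAD T1 → mem=4 r[T1]=4 [LOAD]
10. CAS T1 → mem=5 r[T1]=4 [OK]
11. LOAD T0 → mem=5 r[T0]=5 [LOAD]
12. CAS T0 → mem=6 r[T0]=5 [OK]
13. LOAD T2 → mem=6 r[T2]=6 [LOAD]
14. CAS T2 → mem=7 r[T2]=6 [OK]
15. LOAD T2 → mem=7 r[T2]=7 [LOAD]
16. CAS T2 → mem=8 r[T2]=7 [OK]
17. LOAD T2 → mem=8 r[T2]=8 [LOAD]
18. CAS T2 → mem=9 r[T2]=8 [OK]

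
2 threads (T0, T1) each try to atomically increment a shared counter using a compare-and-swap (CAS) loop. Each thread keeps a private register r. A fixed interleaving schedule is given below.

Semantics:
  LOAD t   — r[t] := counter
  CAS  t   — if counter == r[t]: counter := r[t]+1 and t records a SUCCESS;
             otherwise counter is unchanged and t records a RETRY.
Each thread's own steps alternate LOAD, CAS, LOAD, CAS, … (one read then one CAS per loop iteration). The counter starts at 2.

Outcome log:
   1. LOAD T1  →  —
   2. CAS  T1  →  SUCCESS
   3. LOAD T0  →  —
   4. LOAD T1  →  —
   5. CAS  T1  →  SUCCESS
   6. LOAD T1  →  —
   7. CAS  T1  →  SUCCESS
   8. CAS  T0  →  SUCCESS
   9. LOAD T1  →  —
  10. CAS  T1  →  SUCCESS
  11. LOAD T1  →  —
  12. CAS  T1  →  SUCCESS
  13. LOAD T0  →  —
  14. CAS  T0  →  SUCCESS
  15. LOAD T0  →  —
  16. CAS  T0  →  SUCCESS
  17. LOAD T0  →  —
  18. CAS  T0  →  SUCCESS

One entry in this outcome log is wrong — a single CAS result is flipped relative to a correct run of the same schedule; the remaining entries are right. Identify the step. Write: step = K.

step = 8

Reference trace:
   1) LOAD T1:  M=2  r_T1=2
   2) CAS  T1:  M=3  r_T1=2 ✓
   3) LOAD T0:  M=3  r_T0=3
   4) LOAD T1:  M=3  r_T1=3
   5) CAS  T1:  M=4  r_T1=3 ✓
   6) LOAD T1:  M=4  r_T1=4
   7) CAS  T1:  M=5  r_T1=4 ✓
   8) CAS  T0:  M=5  r_T0=3 ✗
   9) LOAD T1:  M=5  r_T1=5
  10) CAS  T1:  M=6  r_T1=5 ✓
  11) LOAD T1:  M=6  r_T1=6
  12) CAS  T1:  M=7  r_T1=6 ✓
  13) LOAD T0:  M=7  r_T0=7
  14) CAS  T0:  M=8  r_T0=7 ✓
  15) LOAD T0:  M=8  r_T0=8
  16) CAS  T0:  M=9  r_T0=8 ✓
  17) LOAD T0:  M=9  r_T0=9
  18) CAS  T0:  M=10  r_T0=9 ✓
Flip is step 8.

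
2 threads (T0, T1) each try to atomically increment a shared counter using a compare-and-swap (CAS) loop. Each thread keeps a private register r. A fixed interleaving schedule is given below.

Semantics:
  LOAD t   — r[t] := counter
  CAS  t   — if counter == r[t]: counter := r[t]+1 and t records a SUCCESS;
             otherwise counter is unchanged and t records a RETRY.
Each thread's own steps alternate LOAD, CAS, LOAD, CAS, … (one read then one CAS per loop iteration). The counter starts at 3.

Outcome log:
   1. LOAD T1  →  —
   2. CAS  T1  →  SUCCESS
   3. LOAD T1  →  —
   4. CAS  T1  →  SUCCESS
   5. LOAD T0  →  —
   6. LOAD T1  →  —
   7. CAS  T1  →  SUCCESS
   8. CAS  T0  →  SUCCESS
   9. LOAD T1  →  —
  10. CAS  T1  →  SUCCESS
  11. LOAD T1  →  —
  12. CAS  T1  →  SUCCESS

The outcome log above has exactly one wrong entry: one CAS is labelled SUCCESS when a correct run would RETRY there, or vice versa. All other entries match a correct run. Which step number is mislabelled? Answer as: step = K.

Reference trace:
#1 T1 reads 3
#2 T1 CAS(3→4) writes; counter now 4
#3 T1 reads 4
#4 T1 CAS(4→5) writes; counter now 5
#5 T0 reads 5
#6 T1 reads 5
#7 T1 CAS(5→6) writes; counter now 6
#8 T0 CAS(5→6) fails; counter now 6
#9 T1 reads 6
#10 T1 CAS(6→7) writes; counter now 7
#11 T1 reads 7
#12 T1 CAS(7→8) writes; counter now 8
Flip is step 8.

step = 8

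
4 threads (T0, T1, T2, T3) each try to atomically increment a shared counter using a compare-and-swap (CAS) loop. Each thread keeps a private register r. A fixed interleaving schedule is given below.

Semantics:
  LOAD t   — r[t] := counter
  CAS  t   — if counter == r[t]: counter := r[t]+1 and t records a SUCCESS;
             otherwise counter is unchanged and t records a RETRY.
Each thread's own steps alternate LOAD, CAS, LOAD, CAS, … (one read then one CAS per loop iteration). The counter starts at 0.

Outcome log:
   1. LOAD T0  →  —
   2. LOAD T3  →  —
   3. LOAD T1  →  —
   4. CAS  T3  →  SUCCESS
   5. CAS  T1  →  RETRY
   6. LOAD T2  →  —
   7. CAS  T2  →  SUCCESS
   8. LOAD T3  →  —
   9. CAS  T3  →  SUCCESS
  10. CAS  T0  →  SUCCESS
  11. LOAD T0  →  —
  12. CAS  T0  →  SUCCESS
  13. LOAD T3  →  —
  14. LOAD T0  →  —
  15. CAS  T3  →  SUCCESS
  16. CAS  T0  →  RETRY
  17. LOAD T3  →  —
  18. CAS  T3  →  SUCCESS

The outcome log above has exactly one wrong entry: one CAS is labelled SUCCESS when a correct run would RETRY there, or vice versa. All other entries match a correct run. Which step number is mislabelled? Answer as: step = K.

Reference trace:
   1) LOAD T0:  M=0  r_T0=0
   2) LOAD T3:  M=0  r_T3=0
   3) LOAD T1:  M=0  r_T1=0
   4) CAS  T3:  M=1  r_T3=0 ✓
   5) CAS  T1:  M=1  r_T1=0 ✗
   6) LOAD T2:  M=1  r_T2=1
   7) CAS  T2:  M=2  r_T2=1 ✓
   8) LOAD T3:  M=2  r_T3=2
   9) CAS  T3:  M=3  r_T3=2 ✓
  10) CAS  T0:  M=3  r_T0=0 ✗
  11) LOAD T0:  M=3  r_T0=3
  12) CAS  T0:  M=4  r_T0=3 ✓
  13) LOAD T3:  M=4  r_T3=4
  14) LOAD T0:  M=4  r_T0=4
  15) CAS  T3:  M=5  r_T3=4 ✓
  16) CAS  T0:  M=5  r_T0=4 ✗
  17) LOAD T3:  M=5  r_T3=5
  18) CAS  T3:  M=6  r_T3=5 ✓
Log disagrees first at step 10.

step = 10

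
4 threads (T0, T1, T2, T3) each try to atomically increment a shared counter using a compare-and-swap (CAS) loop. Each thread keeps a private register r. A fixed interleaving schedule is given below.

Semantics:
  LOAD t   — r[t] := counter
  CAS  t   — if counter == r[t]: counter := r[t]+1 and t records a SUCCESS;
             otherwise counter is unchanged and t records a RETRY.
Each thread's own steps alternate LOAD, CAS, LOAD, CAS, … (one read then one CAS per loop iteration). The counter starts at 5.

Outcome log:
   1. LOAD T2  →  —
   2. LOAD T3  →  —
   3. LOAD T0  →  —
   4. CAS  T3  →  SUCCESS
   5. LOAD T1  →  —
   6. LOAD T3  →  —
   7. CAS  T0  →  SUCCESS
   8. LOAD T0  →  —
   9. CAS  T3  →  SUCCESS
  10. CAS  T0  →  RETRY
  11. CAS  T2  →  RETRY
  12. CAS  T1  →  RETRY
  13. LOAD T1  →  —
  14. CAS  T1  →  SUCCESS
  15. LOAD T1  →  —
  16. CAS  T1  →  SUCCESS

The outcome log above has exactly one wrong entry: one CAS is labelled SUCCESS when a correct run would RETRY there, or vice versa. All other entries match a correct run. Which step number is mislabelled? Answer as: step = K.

Re-executing:
step 1: T2 LOAD ⇒ load; ctr=5 reg=5
step 2: T3 LOAD ⇒ load; ctr=5 reg=5
step 3: T0 LOAD ⇒ load; ctr=5 reg=5
step 4: T3 CAS ⇒ ok; ctr=6 reg=5
step 5: T1 LOAD ⇒ load; ctr=6 reg=6
step 6: T3 LOAD ⇒ load; ctr=6 reg=6
step 7: T0 CAS ⇒ retry; ctr=6 reg=5
step 8: T0 LOAD ⇒ load; ctr=6 reg=6
step 9: T3 CAS ⇒ ok; ctr=7 reg=6
step 10: T0 CAS ⇒ retry; ctr=7 reg=6
step 11: T2 CAS ⇒ retry; ctr=7 reg=5
step 12: T1 CAS ⇒ retry; ctr=7 reg=6
step 13: T1 LOAD ⇒ load; ctr=7 reg=7
step 14: T1 CAS ⇒ ok; ctr=8 reg=7
step 15: T1 LOAD ⇒ load; ctr=8 reg=8
step 16: T1 CAS ⇒ ok; ctr=9 reg=8
Flip is step 7.

step = 7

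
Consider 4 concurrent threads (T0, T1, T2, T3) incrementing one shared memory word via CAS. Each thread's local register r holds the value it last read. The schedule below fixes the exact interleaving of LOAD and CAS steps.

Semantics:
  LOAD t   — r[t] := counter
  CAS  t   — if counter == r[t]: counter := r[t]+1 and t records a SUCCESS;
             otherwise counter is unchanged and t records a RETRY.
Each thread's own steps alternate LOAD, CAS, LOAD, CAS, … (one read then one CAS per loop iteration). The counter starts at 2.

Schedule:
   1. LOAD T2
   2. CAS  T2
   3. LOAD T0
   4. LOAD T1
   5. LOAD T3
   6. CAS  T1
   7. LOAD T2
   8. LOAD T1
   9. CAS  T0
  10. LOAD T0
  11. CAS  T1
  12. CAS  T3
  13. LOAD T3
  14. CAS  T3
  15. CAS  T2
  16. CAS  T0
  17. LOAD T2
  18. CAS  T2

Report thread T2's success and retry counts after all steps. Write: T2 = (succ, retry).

   1) LOAD T2:  M=2  r_T2=2
   2) CAS  T2:  M=3  r_T2=2 ✓
   3) LOAD T0:  M=3  r_T0=3
   4) LOAD T1:  M=3  r_T1=3
   5) LOAD T3:  M=3  r_T3=3
   6) CAS  T1:  M=4  r_T1=3 ✓
   7) LOAD T2:  M=4  r_T2=4
   8) LOAD T1:  M=4  r_T1=4
   9) CAS  T0:  M=4  r_T0=3 ✗
  10) LOAD T0:  M=4  r_T0=4
  11) CAS  T1:  M=5  r_T1=4 ✓
  12) CAS  T3:  M=5  r_T3=3 ✗
  13) LOAD T3:  M=5  r_T3=5
  14) CAS  T3:  M=6  r_T3=5 ✓
  15) CAS  T2:  M=6  r_T2=4 ✗
  16) CAS  T0:  M=6  r_T0=4 ✗
  17) LOAD T2:  M=6  r_T2=6
  18) CAS  T2:  M=7  r_T2=6 ✓

T2 = (2, 1)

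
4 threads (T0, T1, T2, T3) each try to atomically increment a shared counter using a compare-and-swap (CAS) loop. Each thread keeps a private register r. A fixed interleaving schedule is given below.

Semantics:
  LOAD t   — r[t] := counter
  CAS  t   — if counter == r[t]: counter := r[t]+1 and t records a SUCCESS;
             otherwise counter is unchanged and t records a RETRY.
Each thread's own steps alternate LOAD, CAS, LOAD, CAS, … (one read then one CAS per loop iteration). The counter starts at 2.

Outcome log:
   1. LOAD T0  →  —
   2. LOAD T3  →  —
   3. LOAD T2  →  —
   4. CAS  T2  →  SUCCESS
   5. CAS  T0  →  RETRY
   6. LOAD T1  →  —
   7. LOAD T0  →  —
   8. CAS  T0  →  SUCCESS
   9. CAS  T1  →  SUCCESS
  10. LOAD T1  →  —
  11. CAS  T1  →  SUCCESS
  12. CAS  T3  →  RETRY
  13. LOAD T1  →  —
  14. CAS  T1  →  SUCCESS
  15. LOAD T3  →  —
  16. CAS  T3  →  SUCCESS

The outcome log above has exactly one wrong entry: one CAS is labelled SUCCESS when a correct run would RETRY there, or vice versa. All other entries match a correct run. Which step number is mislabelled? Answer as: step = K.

step = 9

Reference trace:
#1 T0 reads 2
#2 T3 reads 2
#3 T2 reads 2
#4 T2 CAS(2→3) writes; counter now 3
#5 T0 CAS(2→3) fails; counter now 3
#6 T1 reads 3
#7 T0 reads 3
#8 T0 CAS(3→4) writes; counter now 4
#9 T1 CAS(3→4) fails; counter now 4
#10 T1 reads 4
#11 T1 CAS(4→5) writes; counter now 5
#12 T3 CAS(2→3) fails; counter now 5
#13 T1 reads 5
#14 T1 CAS(5→6) writes; counter now 6
#15 T3 reads 6
#16 T3 CAS(6→7) writes; counter now 7
Log disagrees first at step 9.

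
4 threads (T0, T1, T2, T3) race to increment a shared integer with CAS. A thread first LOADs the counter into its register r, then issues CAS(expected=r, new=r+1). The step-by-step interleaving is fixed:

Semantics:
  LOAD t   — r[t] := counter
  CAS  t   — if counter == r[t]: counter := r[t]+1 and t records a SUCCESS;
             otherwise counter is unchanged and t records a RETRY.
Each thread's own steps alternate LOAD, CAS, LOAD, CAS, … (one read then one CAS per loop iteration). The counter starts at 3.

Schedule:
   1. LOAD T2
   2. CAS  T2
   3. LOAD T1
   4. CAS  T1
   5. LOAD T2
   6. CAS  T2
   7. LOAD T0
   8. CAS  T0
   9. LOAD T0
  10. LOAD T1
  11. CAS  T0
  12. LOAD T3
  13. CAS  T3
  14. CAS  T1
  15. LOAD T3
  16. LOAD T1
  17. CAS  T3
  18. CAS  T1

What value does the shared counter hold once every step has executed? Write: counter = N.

counter = 10

#1 T2 reads 3
#2 T2 CAS(3→4) writes; counter now 4
#3 T1 reads 4
#4 T1 CAS(4→5) writes; counter now 5
#5 T2 reads 5
#6 T2 CAS(5→6) writes; counter now 6
#7 T0 reads 6
#8 T0 CAS(6→7) writes; counter now 7
#9 T0 reads 7
#10 T1 reads 7
#11 T0 CAS(7→8) writes; counter now 8
#12 T3 reads 8
#13 T3 CAS(8→9) writes; counter now 9
#14 T1 CAS(7→8) fails; counter now 9
#15 T3 reads 9
#16 T1 reads 9
#17 T3 CAS(9→10) writes; counter now 10
#18 T1 CAS(9→10) fails; counter now 10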